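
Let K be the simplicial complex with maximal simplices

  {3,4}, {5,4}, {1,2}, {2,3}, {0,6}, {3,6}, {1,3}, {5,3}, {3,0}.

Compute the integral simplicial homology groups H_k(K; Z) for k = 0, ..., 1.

H_0 = Z,  H_1 = Z^3.

Fix the vertex order 0 < 1 < 2 < 3 < 4 < 5 < 6 and write every simplex with vertices in increasing order. Then dim K = 1 and the simplices of K are:

  0-simplices (7): [0], [1], [2], [3], [4], [5], [6]
  1-simplices (9): [0,3], [0,6], [1,2], [1,3], [2,3], [3,4], [3,5], [3,6], [4,5]

giving chain groups C_0 ≅ Z^7, C_1 ≅ Z^9.

Boundary ∂_1: C_1 → C_0 maps an edge to its endpoints' difference, ∂[p,q] = q − p.
As a 7×9 matrix over Z this has rank 6, with invariant factors (1,1,1,1,1,1).

From H_k ≅ ker(∂_k) / im(∂_{k+1}) we obtain:

  H_0: rank C_0 − rank ∂_1 = 7 − 6 = 1, and the invariant factors of ∂_1 are all 1, so H_0 ≅ Z.
  H_1: rank ker ∂_1 − rank ∂_2 = (9 − 6) − 0 = 3, and there is no ∂_2, so H_1 ≅ Z^3.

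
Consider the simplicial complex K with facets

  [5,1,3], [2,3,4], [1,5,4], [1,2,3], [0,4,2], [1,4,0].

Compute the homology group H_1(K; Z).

Order the vertices as 0 < 1 < 2 < 3 < 4 < 5. Listing each simplex with vertices in this order, K has dimension 2 with simplices:

  0-simplices (6): [0], [1], [2], [3], [4], [5]
  1-simplices (12): [0,1], [0,2], [0,4], [1,2], [1,3], [1,4], [1,5], [2,3], [2,4], [3,4], [3,5], [4,5]
  2-simplices (6): [0,1,4], [0,2,4], [1,2,3], [1,3,5], [1,4,5], [2,3,4]

so the chain groups are C_0 ≅ Z^6, C_1 ≅ Z^12, C_2 ≅ Z^6.

Boundary ∂_1: C_1 → C_0 is given by ∂[p,q] = [q] − [p].
This gives a 6×12 integer matrix of rank 5; reducing to Smith normal form yields diagonal entries (1,1,1,1,1).

∂_2: C_2 → C_1 maps a triangle to the signed sum of its edges. For instance
  ∂[0,1,4] = [1,4] − [0,4] + [0,1],
  ∂[2,3,4] = [3,4] − [2,4] + [2,3].
The 12×6 boundary matrix has rank 6 and Smith normal form diag(1,1,1,1,1,1).

Reading off H_k = ker ∂_k / im ∂_{k+1}:

  H_1: rank ker ∂_1 − rank ∂_2 = (12 − 5) − 6 = 1, and the invariant factors of ∂_2 are all 1, so H_1 ≅ Z.

H_1 ≅ Z.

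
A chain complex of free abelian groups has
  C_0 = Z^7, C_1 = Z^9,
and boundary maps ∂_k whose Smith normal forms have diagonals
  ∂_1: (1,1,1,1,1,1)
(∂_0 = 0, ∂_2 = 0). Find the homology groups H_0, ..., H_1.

H_0 ≅ Z,  H_1 ≅ Z^3.

H_0: b_0 = 7 − 0 − 6 = 1; torsion from ∂_1 factors > 1: none. So H_0 ≅ Z.
H_1: b_1 = 9 − 6 − 0 = 3; torsion from ∂_2 factors > 1: none. So H_1 ≅ Z^3.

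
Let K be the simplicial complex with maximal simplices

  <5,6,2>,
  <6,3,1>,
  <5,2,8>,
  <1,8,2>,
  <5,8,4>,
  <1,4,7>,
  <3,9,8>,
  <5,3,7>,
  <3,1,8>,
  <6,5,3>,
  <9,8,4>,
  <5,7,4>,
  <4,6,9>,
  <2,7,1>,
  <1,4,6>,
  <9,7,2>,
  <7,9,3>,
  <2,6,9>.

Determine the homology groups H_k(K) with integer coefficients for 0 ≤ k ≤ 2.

H_0 = Z,  H_1 = Z^2,  H_2 = Z.

K has 9 vertices, 27 edges, 18 triangles.
rank ∂_0 = 0, rank ∂_1 = 8 ⇒ b_0 = 9 − 0 − 8 = 1; all invariant factors of ∂_1 are 1 so no torsion. So H_0 = Z.
rank ∂_1 = 8, rank ∂_2 = 17 ⇒ b_1 = 27 − 8 − 17 = 2; all invariant factors of ∂_2 are 1 so no torsion. So H_1 = Z^2.
rank ∂_2 = 17, rank ∂_3 = 0 ⇒ b_2 = 18 − 17 − 0 = 1. So H_2 = Z.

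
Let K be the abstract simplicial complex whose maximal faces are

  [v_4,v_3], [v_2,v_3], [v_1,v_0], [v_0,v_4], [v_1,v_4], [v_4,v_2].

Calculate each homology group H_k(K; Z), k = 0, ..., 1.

Take the total order v_0 < v_1 < v_2 < v_3 < v_4 on the vertex set. Then K (dimension 1) consists of the simplices:

  0-simplices (5): [v_0], [v_1], [v_2], [v_3], [v_4]
  1-simplices (6): [v_0,v_1], [v_0,v_4], [v_1,v_4], [v_2,v_3], [v_2,v_4], [v_3,v_4]

Hence C_0 ≅ Z^5, C_1 ≅ Z^6.

∂_1: C_1 → C_0 maps an edge to its endpoints' difference, ∂[p,q] = q − p.
As a 5×6 matrix over Z this has rank 4, with invariant factors (1,1,1,1).

Computing H_k = (kernel of ∂_k) / (image of ∂_{k+1}):

  H_0: rank C_0 − rank ∂_1 = 5 − 4 = 1, and the invariant factors of ∂_1 are all 1, so H_0 ≅ Z.
  H_1: rank ker ∂_1 − rank ∂_2 = (6 − 4) − 0 = 2, and there is no ∂_2, so H_1 ≅ Z^2.

As a check, the Euler characteristic is 5 − 6 = -1, which agrees with 1 − 2 = -1.
(K is a triangulation of a wedge of 2 circles.)

H_0 ≅ Z,  H_1 ≅ Z^2.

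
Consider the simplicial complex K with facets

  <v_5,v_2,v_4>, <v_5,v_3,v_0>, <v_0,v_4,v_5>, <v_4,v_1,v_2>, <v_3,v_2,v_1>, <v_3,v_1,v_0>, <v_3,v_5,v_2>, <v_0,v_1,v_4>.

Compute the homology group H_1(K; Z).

H_1 ≅ 0.

We work with the vertex ordering v_0 < v_1 < v_2 < v_3 < v_4 < v_5. The simplices of K, each written with vertices in increasing order, are:

  0-simplices (6): [v_0], [v_1], [v_2], [v_3], [v_4], [v_5]
  1-simplices (12): [v_0,v_1], [v_0,v_3], [v_0,v_4], [v_0,v_5], [v_1,v_2], [v_1,v_3], [v_1,v_4], [v_2,v_3], [v_2,v_4], [v_2,v_5], [v_3,v_5], [v_4,v_5]
  2-simplices (8): [v_0,v_1,v_3], [v_0,v_1,v_4], [v_0,v_3,v_5], [v_0,v_4,v_5], [v_1,v_2,v_3], [v_1,v_2,v_4], [v_2,v_3,v_5], [v_2,v_4,v_5]

so the chain groups are C_0 ≅ Z^6, C_1 ≅ Z^12, C_2 ≅ Z^8.

The boundary map ∂_1: C_1 → C_0 maps an edge to its endpoints' difference, ∂[p,q] = q − p.
The resulting 6×12 matrix has rank 5, and its Smith normal form has invariant factors (1,1,1,1,1).

The boundary map ∂_2: C_2 → C_1 acts by ∂[p,q,r] = [q,r] − [p,r] + [p,q]. For instance
  ∂[v_0,v_4,v_5] = [v_4,v_5] − [v_0,v_5] + [v_0,v_4],
  ∂[v_0,v_1,v_4] = [v_1,v_4] − [v_0,v_4] + [v_0,v_1].
The resulting 12×8 matrix has rank 7, and its Smith normal form has invariant factors (1,1,1,1,1,1,1).

Reading off H_k = ker ∂_k / im ∂_{k+1}:

  H_1: rank ker ∂_1 − rank ∂_2 = (12 − 5) − 7 = 0, and the invariant factors of ∂_2 are all 1, so H_1 = 0.

(K is a triangulation of the 2-sphere S^2.)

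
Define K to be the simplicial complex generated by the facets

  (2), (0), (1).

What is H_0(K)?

Fix the vertex order 0 < 1 < 2 and write every simplex with vertices in increasing order. Then dim K = 0 and the simplices of K are:

  0-simplices (3): [0], [1], [2]

so the chain groups are C_0 ≅ Z^3.

Reading off H_k = ker ∂_k / im ∂_{k+1}:

  H_0: rank C_0 − rank ∂_1 = 3 − 0 = 3, and there is no ∂_1, so H_0 = Z^3.

(K is a triangulation of a set of 3 points.)

H_0 ≅ Z^3.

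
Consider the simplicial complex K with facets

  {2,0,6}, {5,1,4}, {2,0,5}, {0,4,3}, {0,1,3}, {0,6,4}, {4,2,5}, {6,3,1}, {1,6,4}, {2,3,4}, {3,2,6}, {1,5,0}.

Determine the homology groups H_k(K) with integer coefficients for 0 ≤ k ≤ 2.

H_0 ≅ Z,  H_1 ≅ Z/2Z,  H_2 = 0.

We work with the vertex ordering 0 < 1 < 2 < 3 < 4 < 5 < 6. The simplices of K, each written with vertices in increasing order, are:

  0-simplices (7): [0], [1], [2], [3], [4], [5], [6]
  1-simplices (18): [0,1], [0,2], [0,3], [0,4], [0,5], [0,6], [1,3], [1,4], [1,5], [1,6], [2,3], [2,4], [2,5], [2,6], [3,4], [3,6], [4,5], [4,6]
  2-simplices (12): [0,1,3], [0,1,5], [0,2,5], [0,2,6], [0,3,4], [0,4,6], [1,3,6], [1,4,5], [1,4,6], [2,3,4], [2,3,6], [2,4,5]

so the chain groups are C_0 ≅ Z^7, C_1 ≅ Z^18, C_2 ≅ Z^12.

The boundary map ∂_1: C_1 → C_0 maps an edge to its endpoints' difference, ∂[p,q] = q − p.
This gives a 7×18 integer matrix of rank 6; reducing to Smith normal form yields diagonal entries (1,1,1,1,1,1).

∂_2: C_2 → C_1 sends each 2-simplex [p,q,r] to [q,r] − [p,r] + [p,q]. For instance
  ∂[1,3,6] = [3,6] − [1,6] + [1,3],
  ∂[0,1,5] = [1,5] − [0,5] + [0,1].
The resulting 18×12 matrix has rank 12, and its Smith normal form has invariant factors (1,1,1,1,1,1,1,1,1,1,1,2).

Reading off H_k = ker ∂_k / im ∂_{k+1}:

  H_0: rank C_0 − rank ∂_1 = 7 − 6 = 1, and the invariant factors of ∂_1 are all 1, so H_0 = Z.
  H_1: rank ker ∂_1 − rank ∂_2 = (18 − 6) − 12 = 0, and ∂_2 has invariant factor 2 > 1, so H_1 = Z/2Z.
  H_2: rank ker ∂_2 − rank ∂_3 = (12 − 12) − 0 = 0, and there is no ∂_3, so H_2 = 0.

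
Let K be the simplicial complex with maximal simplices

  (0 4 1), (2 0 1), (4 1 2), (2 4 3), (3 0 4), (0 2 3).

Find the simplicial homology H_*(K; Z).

H_0 = Z,  H_1 = 0,  H_2 = Z.

We work with the vertex ordering 0 < 1 < 2 < 3 < 4. The simplices of K, each written with vertices in increasing order, are:

  0-simplices (5): [0], [1], [2], [3], [4]
  1-simplices (9): [0,1], [0,2], [0,3], [0,4], [1,2], [1,4], [2,3], [2,4], [3,4]
  2-simplices (6): [0,1,2], [0,1,4], [0,2,3], [0,3,4], [1,2,4], [2,3,4]

Hence C_0 ≅ Z^5, C_1 ≅ Z^9, C_2 ≅ Z^6.

∂_1: C_1 → C_0 maps an edge to its endpoints' difference, ∂[p,q] = q − p. For instance
  ∂[1,4] = [4] − [1].
The 5×9 boundary matrix has rank 4 and Smith normal form diag(1,1,1,1).

The boundary map ∂_2: C_2 → C_1 acts by ∂[p,q,r] = [q,r] − [p,r] + [p,q]. For instance
  ∂[1,2,4] = [2,4] − [1,4] + [1,2],
  ∂[0,1,4] = [1,4] − [0,4] + [0,1].
The resulting 9×6 matrix has rank 5, and its Smith normal form has invariant factors (1,1,1,1,1).

Computing H_k = (kernel of ∂_k) / (image of ∂_{k+1}):

  H_0: rank C_0 − rank ∂_1 = 5 − 4 = 1, and the invariant factors of ∂_1 are all 1, so H_0 ≅ Z.
  H_1: rank ker ∂_1 − rank ∂_2 = (9 − 4) − 5 = 0, and the invariant factors of ∂_2 are all 1, so H_1 ≅ 0.
  H_2: rank ker ∂_2 − rank ∂_3 = (6 − 5) − 0 = 1, and there is no ∂_3, so H_2 ≅ Z.

As a check, the Euler characteristic is 5 − 9 + 6 = 2, which agrees with 1 − 0 + 1 = 2.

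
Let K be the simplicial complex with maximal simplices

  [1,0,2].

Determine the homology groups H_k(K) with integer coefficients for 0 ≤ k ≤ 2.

We work with the vertex ordering 0 < 1 < 2. The simplices of K, each written with vertices in increasing order, are:

  0-simplices (3): [0], [1], [2]
  1-simplices (3): [0,1], [0,2], [1,2]
  2-simplices (1): [0,1,2]

Hence C_0 ≅ Z^3, C_1 ≅ Z^3, C_2 ≅ Z^1.

The boundary map ∂_1: C_1 → C_0 sends each edge [p,q] (with p < q) to q − p. For instance
  ∂[0,2] = [2] − [0].
As a 3×3 matrix over Z this has rank 2, with invariant factors (1,1).

∂_2: C_2 → C_1 maps a triangle to the signed sum of its edges. For instance
  ∂[0,1,2] = [1,2] − [0,2] + [0,1].
The 3×1 boundary matrix has rank 1 and Smith normal form diag(1).

From H_k ≅ ker(∂_k) / im(∂_{k+1}) we obtain:

  H_0: rank C_0 − rank ∂_1 = 3 − 2 = 1, and the invariant factors of ∂_1 are all 1, so H_0 = Z.
  H_1: rank ker ∂_1 − rank ∂_2 = (3 − 2) − 1 = 0, and the invariant factors of ∂_2 are all 1, so H_1 = 0.
  H_2: rank ker ∂_2 − rank ∂_3 = (1 − 1) − 0 = 0, and there is no ∂_3, so H_2 = 0.

H_0 = Z,  H_1 = 0,  H_2 = 0.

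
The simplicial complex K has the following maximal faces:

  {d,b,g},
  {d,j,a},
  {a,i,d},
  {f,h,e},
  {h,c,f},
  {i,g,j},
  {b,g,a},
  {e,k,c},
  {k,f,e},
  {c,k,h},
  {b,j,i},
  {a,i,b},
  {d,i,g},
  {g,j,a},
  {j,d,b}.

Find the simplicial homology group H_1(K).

H_1 = Z ⊕ Z_2.

Fix the vertex order a < b < c < d < e < f < g < h < i < j < k and write every simplex with vertices in increasing order. Then dim K = 2 and the simplices of K are:

  0-simplices (11): a, b, c, d, e, f, g, h, i, j, k
  1-simplices (25): ab, ad, ag, ai, aj, bd, bg, bi, bj, ce, cf, ch, ck, dg, di, dj, ef, eh, ek, fh, fk, gi, gj, hk, ij
  2-simplices (15): abg, abi, adi, adj, agj, bdg, bdj, bij, cek, cfh, chk, dgi, efh, efk, gij

giving chain groups C_0 ≅ Z^11, C_1 ≅ Z^25, C_2 ≅ Z^15.

∂_1: C_1 → C_0 sends each edge [p,q] (with p < q) to q − p. For instance
  ∂ce = e − c.
This gives a 11×25 integer matrix of rank 9; reducing to Smith normal form yields diagonal entries (1,1,1,1,1,1,1,1,1).

Boundary ∂_2: C_2 → C_1 acts by ∂[p,q,r] = [q,r] − [p,r] + [p,q]. For instance
  ∂adi = di − ai + ad,
  ∂cfh = fh − ch + cf.
As a 25×15 matrix over Z this has rank 15, with invariant factors (1,1,1,1,1,1,1,1,1,1,1,1,1,1,2).

Computing H_k = (kernel of ∂_k) / (image of ∂_{k+1}):

  H_1: rank ker ∂_1 − rank ∂_2 = (25 − 9) − 15 = 1, and ∂_2 has invariant factor 2 > 1, so H_1 = Z ⊕ Z_2.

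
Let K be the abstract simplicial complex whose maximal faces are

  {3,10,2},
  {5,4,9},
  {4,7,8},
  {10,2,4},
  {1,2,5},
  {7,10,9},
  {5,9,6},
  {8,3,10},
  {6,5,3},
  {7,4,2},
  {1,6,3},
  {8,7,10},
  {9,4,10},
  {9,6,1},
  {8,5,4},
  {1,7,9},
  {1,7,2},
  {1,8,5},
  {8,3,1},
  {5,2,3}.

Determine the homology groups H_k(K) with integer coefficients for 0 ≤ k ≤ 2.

Take the total order 1 < 2 < 3 < 4 < 5 < 6 < 7 < 8 < 9 < 10 on the vertex set. Then K (dimension 2) consists of the simplices:

  0-simplices (10): [1], [2], [3], [4], [5], [6], [7], [8], [9], [10]
  1-simplices (30): (30 of them)
  2-simplices (20): (20 of them)

Hence C_0 ≅ Z^10, C_1 ≅ Z^30, C_2 ≅ Z^20.

Boundary ∂_1: C_1 → C_0 maps an edge to its endpoints' difference, ∂[p,q] = q − p. For instance
  ∂[1,7] = [7] − [1].
The resulting 10×30 matrix has rank 9, and its Smith normal form has invariant factors (1,1,1,1,1,1,1,1,1).

The boundary map ∂_2: C_2 → C_1 maps a triangle to the signed sum of its edges. For instance
  ∂[1,3,8] = [3,8] − [1,8] + [1,3],
  ∂[4,9,10] = [9,10] − [4,10] + [4,9].
This gives a 30×20 integer matrix of rank 20; reducing to Smith normal form yields diagonal entries (1,1,1,1,1,1,1,1,1,1,1,1,1,1,1,1,1,1,1,2).

Reading off H_k = ker ∂_k / im ∂_{k+1}:

  H_0: rank C_0 − rank ∂_1 = 10 − 9 = 1, and the invariant factors of ∂_1 are all 1, so H_0 ≅ Z.
  H_1: rank ker ∂_1 − rank ∂_2 = (30 − 9) − 20 = 1, and ∂_2 has invariant factor 2 > 1, so H_1 ≅ Z × Z/2.
  H_2: rank ker ∂_2 − rank ∂_3 = (20 − 20) − 0 = 0, and there is no ∂_3, so H_2 ≅ 0.

As a check, the Euler characteristic is 10 − 30 + 20 = 0, which agrees with 1 − 1 + 0 = 0.
(K is a triangulation of the Klein bottle.)

H_0 = Z,  H_1 = Z × Z/2,  H_2 = 0.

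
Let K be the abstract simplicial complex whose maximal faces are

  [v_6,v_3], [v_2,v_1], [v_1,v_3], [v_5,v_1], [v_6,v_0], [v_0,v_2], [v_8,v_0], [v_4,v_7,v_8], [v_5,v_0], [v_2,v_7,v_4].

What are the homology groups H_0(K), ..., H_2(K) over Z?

H_0 = Z,  H_1 = Z^3,  H_2 = 0.

Fix the vertex order v_0 < v_1 < v_2 < v_3 < v_4 < v_5 < v_6 < v_7 < v_8 and write every simplex with vertices in increasing order. Then dim K = 2 and the simplices of K are:

  0-simplices (9): [v_0], [v_1], [v_2], [v_3], [v_4], [v_5], [v_6], [v_7], [v_8]
  1-simplices (13): [v_0,v_2], [v_0,v_5], [v_0,v_6], [v_0,v_8], [v_1,v_2], [v_1,v_3], [v_1,v_5], [v_2,v_4], [v_2,v_7], [v_3,v_6], [v_4,v_7], [v_4,v_8], [v_7,v_8]
  2-simplices (2): [v_2,v_4,v_7], [v_4,v_7,v_8]

giving chain groups C_0 ≅ Z^9, C_1 ≅ Z^13, C_2 ≅ Z^2.

∂_1: C_1 → C_0 sends each edge [p,q] (with p < q) to q − p.
The resulting 9×13 matrix has rank 8, and its Smith normal form has invariant factors (1,1,1,1,1,1,1,1).

The boundary map ∂_2: C_2 → C_1 sends each 2-simplex [p,q,r] to [q,r] − [p,r] + [p,q]. For instance
  ∂[v_4,v_7,v_8] = [v_7,v_8] − [v_4,v_8] + [v_4,v_7],
  ∂[v_2,v_4,v_7] = [v_4,v_7] − [v_2,v_7] + [v_2,v_4].
This gives a 13×2 integer matrix of rank 2; reducing to Smith normal form yields diagonal entries (1,1).

From H_k ≅ ker(∂_k) / im(∂_{k+1}) we obtain:

  H_0: rank C_0 − rank ∂_1 = 9 − 8 = 1, and the invariant factors of ∂_1 are all 1, so H_0 ≅ Z.
  H_1: rank ker ∂_1 − rank ∂_2 = (13 − 8) − 2 = 3, and the invariant factors of ∂_2 are all 1, so H_1 ≅ Z^3.
  H_2: rank ker ∂_2 − rank ∂_3 = (2 − 2) − 0 = 0, and there is no ∂_3, so H_2 ≅ 0.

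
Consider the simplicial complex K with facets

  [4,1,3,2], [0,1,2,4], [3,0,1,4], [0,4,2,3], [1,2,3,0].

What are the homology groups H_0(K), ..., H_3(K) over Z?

H_0 = Z,  H_1 = 0,  H_2 = 0,  H_3 = Z.

Fix the vertex order 0 < 1 < 2 < 3 < 4 and write every simplex with vertices in increasing order. Then dim K = 3 and the simplices of K are:

  0-simplices (5): [0], [1], [2], [3], [4]
  1-simplices (10): [0,1], [0,2], [0,3], [0,4], [1,2], [1,3], [1,4], [2,3], [2,4], [3,4]
  2-simplices (10): [0,1,2], [0,1,3], [0,1,4], [0,2,3], [0,2,4], [0,3,4], [1,2,3], [1,2,4], [1,3,4], [2,3,4]
  3-simplices (5): [0,1,2,3], [0,1,2,4], [0,1,3,4], [0,2,3,4], [1,2,3,4]

giving chain groups C_0 ≅ Z^5, C_1 ≅ Z^10, C_2 ≅ Z^10, C_3 ≅ Z^5.

Boundary ∂_1: C_1 → C_0 sends each edge [p,q] (with p < q) to q − p.
This gives a 5×10 integer matrix of rank 4; reducing to Smith normal form yields diagonal entries (1,1,1,1).

Boundary ∂_2: C_2 → C_1 sends each 2-simplex [p,q,r] to [q,r] − [p,r] + [p,q]. For instance
  ∂[1,2,4] = [2,4] − [1,4] + [1,2],
  ∂[0,1,3] = [1,3] − [0,3] + [0,1].
The resulting 10×10 matrix has rank 6, and its Smith normal form has invariant factors (1,1,1,1,1,1).

∂_3: C_3 → C_2 sends each 3-simplex σ to the alternating sum Σ_i (−1)^i (σ with its i-th vertex removed). For instance
  ∂[0,1,2,4] = [1,2,4] − [0,2,4] + [0,1,4] − [0,1,2],
  ∂[1,2,3,4] = [2,3,4] − [1,3,4] + [1,2,4] − [1,2,3].
The 10×5 boundary matrix has rank 4 and Smith normal form diag(1,1,1,1).

From H_k ≅ ker(∂_k) / im(∂_{k+1}) we obtain:

  H_0: rank C_0 − rank ∂_1 = 5 − 4 = 1, and the invariant factors of ∂_1 are all 1, so H_0 ≅ Z.
  H_1: rank ker ∂_1 − rank ∂_2 = (10 − 4) − 6 = 0, and the invariant factors of ∂_2 are all 1, so H_1 ≅ 0.
  H_2: rank ker ∂_2 − rank ∂_3 = (10 − 6) − 4 = 0, and the invariant factors of ∂_3 are all 1, so H_2 ≅ 0.
  H_3: rank ker ∂_3 − rank ∂_4 = (5 − 4) − 0 = 1, and there is no ∂_4, so H_3 ≅ Z.

As a check, the Euler characteristic is 5 − 10 + 10 − 5 = 0, which agrees with 1 − 0 + 0 − 1 = 0.
(K is a triangulation of the 3-sphere S^3.)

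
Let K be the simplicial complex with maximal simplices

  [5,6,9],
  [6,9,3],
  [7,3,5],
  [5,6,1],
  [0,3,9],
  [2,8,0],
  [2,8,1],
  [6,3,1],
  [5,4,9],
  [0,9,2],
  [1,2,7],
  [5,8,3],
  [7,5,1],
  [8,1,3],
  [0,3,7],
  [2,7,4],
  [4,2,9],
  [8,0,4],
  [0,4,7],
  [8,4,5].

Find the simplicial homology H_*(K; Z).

H_0 = Z,  H_1 = Z ⊕ Z_2,  H_2 = 0.

Fix the vertex order 0 < 1 < 2 < 3 < 4 < 5 < 6 < 7 < 8 < 9 and write every simplex with vertices in increasing order. Then dim K = 2 and the simplices of K are:

  0-simplices (10): [0], [1], [2], [3], [4], [5], [6], [7], [8], [9]
  1-simplices (30): (30 of them)
  2-simplices (20): (20 of them)

Hence C_0 ≅ Z^10, C_1 ≅ Z^30, C_2 ≅ Z^20.

Boundary ∂_1: C_1 → C_0 maps an edge to its endpoints' difference, ∂[p,q] = q − p. For instance
  ∂[5,9] = [9] − [5].
This gives a 10×30 integer matrix of rank 9; reducing to Smith normal form yields diagonal entries (1,1,1,1,1,1,1,1,1).

∂_2: C_2 → C_1 maps a triangle to the signed sum of its edges. For instance
  ∂[2,4,7] = [4,7] − [2,7] + [2,4],
  ∂[0,3,7] = [3,7] − [0,7] + [0,3].
This gives a 30×20 integer matrix of rank 20; reducing to Smith normal form yields diagonal entries (1,1,1,1,1,1,1,1,1,1,1,1,1,1,1,1,1,1,1,2).

From H_k ≅ ker(∂_k) / im(∂_{k+1}) we obtain:

  H_0: rank C_0 − rank ∂_1 = 10 − 9 = 1, and the invariant factors of ∂_1 are all 1, so H_0 = Z.
  H_1: rank ker ∂_1 − rank ∂_2 = (30 − 9) − 20 = 1, and ∂_2 has invariant factor 2 > 1, so H_1 = Z ⊕ Z_2.
  H_2: rank ker ∂_2 − rank ∂_3 = (20 − 20) − 0 = 0, and there is no ∂_3, so H_2 = 0.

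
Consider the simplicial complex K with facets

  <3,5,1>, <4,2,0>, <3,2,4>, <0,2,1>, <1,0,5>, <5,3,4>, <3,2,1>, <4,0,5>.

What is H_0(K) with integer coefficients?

K has 6 vertices, 12 edges, 8 triangles.
rank ∂_0 = 0, rank ∂_1 = 5 ⇒ b_0 = 6 − 0 − 5 = 1; all invariant factors of ∂_1 are 1 so no torsion. So H_0 ≅ Z.

H_0 ≅ Z.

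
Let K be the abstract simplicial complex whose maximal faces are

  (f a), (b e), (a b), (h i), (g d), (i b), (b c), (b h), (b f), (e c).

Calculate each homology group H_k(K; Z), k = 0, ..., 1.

Take the total order a < b < c < d < e < f < g < h < i on the vertex set. Then K (dimension 1) consists of the simplices:

  0-simplices (9): a, b, c, d, e, f, g, h, i
  1-simplices (10): ab, af, bc, be, bf, bh, bi, ce, dg, hi

so the chain groups are C_0 ≅ Z^9, C_1 ≅ Z^10.

Boundary ∂_1: C_1 → C_0 sends each edge [p,q] (with p < q) to q − p. For instance
  ∂hi = i − h.
The 9×10 boundary matrix has rank 7 and Smith normal form diag(1,1,1,1,1,1,1).

Reading off H_k = ker ∂_k / im ∂_{k+1}:

  H_0: rank C_0 − rank ∂_1 = 9 − 7 = 2, and the invariant factors of ∂_1 are all 1, so H_0 = Z^2.
  H_1: rank ker ∂_1 − rank ∂_2 = (10 − 7) − 0 = 3, and there is no ∂_2, so H_1 = Z^3.

H_0 ≅ Z^2,  H_1 ≅ Z^3.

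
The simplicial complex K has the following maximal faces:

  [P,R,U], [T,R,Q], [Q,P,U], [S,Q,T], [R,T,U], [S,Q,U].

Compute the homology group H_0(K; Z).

Order the vertices as P < Q < R < S < T < U. Listing each simplex with vertices in this order, K has dimension 2 with simplices:

  0-simplices (6): P, Q, R, S, T, U
  1-simplices (12): PQ, PR, PU, QR, QS, QT, QU, RT, RU, ST, SU, TU
  2-simplices (6): PQU, PRU, QRT, QST, QSU, RTU

giving chain groups C_0 ≅ Z^6, C_1 ≅ Z^12, C_2 ≅ Z^6.

Boundary ∂_1: C_1 → C_0 sends each edge [p,q] (with p < q) to q − p.
The 6×12 boundary matrix has rank 5 and Smith normal form diag(1,1,1,1,1).

The boundary map ∂_2: C_2 → C_1 maps a triangle to the signed sum of its edges. For instance
  ∂QST = ST − QT + QS,
  ∂QSU = SU − QU + QS.
The resulting 12×6 matrix has rank 6, and its Smith normal form has invariant factors (1,1,1,1,1,1).

Reading off H_k = ker ∂_k / im ∂_{k+1}:

  H_0: rank C_0 − rank ∂_1 = 6 − 5 = 1, and the invariant factors of ∂_1 are all 1, so H_0 = Z.

H_0 = Z.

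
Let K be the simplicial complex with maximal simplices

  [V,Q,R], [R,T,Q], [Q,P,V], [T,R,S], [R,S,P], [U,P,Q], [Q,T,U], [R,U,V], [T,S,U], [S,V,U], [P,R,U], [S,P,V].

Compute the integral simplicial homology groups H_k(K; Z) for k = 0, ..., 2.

Take the total order P < Q < R < S < T < U < V on the vertex set. Then K (dimension 2) consists of the simplices:

  0-simplices (7): P, Q, R, S, T, U, V
  1-simplices (18): PQ, PR, PS, PU, PV, QR, QT, QU, QV, RS, RT, RU, RV, ST, SU, SV, TU, UV
  2-simplices (12): PQU, PQV, PRS, PRU, PSV, QRT, QRV, QTU, RST, RUV, STU, SUV

giving chain groups C_0 ≅ Z^7, C_1 ≅ Z^18, C_2 ≅ Z^12.

∂_1: C_1 → C_0 maps an edge to its endpoints' difference, ∂[p,q] = q − p.
As a 7×18 matrix over Z this has rank 6, with invariant factors (1,1,1,1,1,1).

The boundary map ∂_2: C_2 → C_1 sends each 2-simplex [p,q,r] to [q,r] − [p,r] + [p,q]. For instance
  ∂PSV = SV − PV + PS,
  ∂PQV = QV − PV + PQ.
This gives a 18×12 integer matrix of rank 12; reducing to Smith normal form yields diagonal entries (1,1,1,1,1,1,1,1,1,1,1,2).

Computing H_k = (kernel of ∂_k) / (image of ∂_{k+1}):

  H_0: rank C_0 − rank ∂_1 = 7 − 6 = 1, and the invariant factors of ∂_1 are all 1, so H_0 = Z.
  H_1: rank ker ∂_1 − rank ∂_2 = (18 − 6) − 12 = 0, and ∂_2 has invariant factor 2 > 1, so H_1 = Z/2.
  H_2: rank ker ∂_2 − rank ∂_3 = (12 − 12) − 0 = 0, and there is no ∂_3, so H_2 = 0.

As a check, the Euler characteristic is 7 − 18 + 12 = 1, which agrees with 1 − 0 + 0 = 1.

H_0 ≅ Z,  H_1 ≅ Z/2,  H_2 = 0.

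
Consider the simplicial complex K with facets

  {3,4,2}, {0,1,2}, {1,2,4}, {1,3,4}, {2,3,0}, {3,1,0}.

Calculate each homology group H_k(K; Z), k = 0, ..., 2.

H_0 = Z,  H_1 = 0,  H_2 = Z.

Order the vertices as 0 < 1 < 2 < 3 < 4. Listing each simplex with vertices in this order, K has dimension 2 with simplices:

  0-simplices (5): [0], [1], [2], [3], [4]
  1-simplices (9): [0,1], [0,2], [0,3], [1,2], [1,3], [1,4], [2,3], [2,4], [3,4]
  2-simplices (6): [0,1,2], [0,1,3], [0,2,3], [1,2,4], [1,3,4], [2,3,4]

Hence C_0 ≅ Z^5, C_1 ≅ Z^9, C_2 ≅ Z^6.

The boundary map ∂_1: C_1 → C_0 is given by ∂[p,q] = [q] − [p]. For instance
  ∂[0,2] = [2] − [0].
The 5×9 boundary matrix has rank 4 and Smith normal form diag(1,1,1,1).

Boundary ∂_2: C_2 → C_1 sends each 2-simplex [p,q,r] to [q,r] − [p,r] + [p,q]. For instance
  ∂[0,1,2] = [1,2] − [0,2] + [0,1],
  ∂[0,2,3] = [2,3] − [0,3] + [0,2].
As a 9×6 matrix over Z this has rank 5, with invariant factors (1,1,1,1,1).

Now H_k = ker ∂_k / im ∂_{k+1}, so:

  H_0: rank C_0 − rank ∂_1 = 5 − 4 = 1, and the invariant factors of ∂_1 are all 1, so H_0 ≅ Z.
  H_1: rank ker ∂_1 − rank ∂_2 = (9 − 4) − 5 = 0, and the invariant factors of ∂_2 are all 1, so H_1 ≅ 0.
  H_2: rank ker ∂_2 − rank ∂_3 = (6 − 5) − 0 = 1, and there is no ∂_3, so H_2 ≅ Z.

As a check, the Euler characteristic is 5 − 9 + 6 = 2, which agrees with 1 − 0 + 1 = 2.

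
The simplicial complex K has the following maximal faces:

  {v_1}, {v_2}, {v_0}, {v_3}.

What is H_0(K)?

H_0 ≅ Z^4.

Take the total order v_0 < v_1 < v_2 < v_3 on the vertex set. Then K (dimension 0) consists of the simplices:

  0-simplices (4): [v_0], [v_1], [v_2], [v_3]

Hence C_0 ≅ Z^4.

Reading off H_k = ker ∂_k / im ∂_{k+1}:

  H_0: rank C_0 − rank ∂_1 = 4 − 0 = 4, and there is no ∂_1, so H_0 = Z^4.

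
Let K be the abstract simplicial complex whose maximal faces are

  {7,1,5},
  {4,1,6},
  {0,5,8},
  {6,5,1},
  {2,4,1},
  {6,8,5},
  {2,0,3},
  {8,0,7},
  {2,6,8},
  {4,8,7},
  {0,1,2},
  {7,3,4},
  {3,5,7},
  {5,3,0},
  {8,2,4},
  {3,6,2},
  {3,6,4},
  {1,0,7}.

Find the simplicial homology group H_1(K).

H_1 = Z × Z/2.

K has 9 vertices, 27 edges, 18 triangles.
rank ∂_1 = 8, rank ∂_2 = 18 ⇒ b_1 = 27 − 8 − 18 = 1; ∂_2 has invariant factor(s) [2] giving torsion. So H_1 ≅ Z × Z/2.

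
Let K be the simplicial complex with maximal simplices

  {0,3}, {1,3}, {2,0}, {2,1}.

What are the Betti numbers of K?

Take the total order 0 < 1 < 2 < 3 on the vertex set. Then K (dimension 1) consists of the simplices:

  0-simplices (4): [0], [1], [2], [3]
  1-simplices (4): [0,2], [0,3], [1,2], [1,3]

giving chain groups C_0 ≅ Z^4, C_1 ≅ Z^4.

The boundary map ∂_1: C_1 → C_0 sends each edge [p,q] (with p < q) to q − p.
This gives a 4×4 integer matrix of rank 3; reducing to Smith normal form yields diagonal entries (1,1,1).

Reading off H_k = ker ∂_k / im ∂_{k+1}:

  H_0: rank C_0 − rank ∂_1 = 4 − 3 = 1, and the invariant factors of ∂_1 are all 1, so H_0 ≅ Z.
  H_1: rank ker ∂_1 − rank ∂_2 = (4 − 3) − 0 = 1, and there is no ∂_2, so H_1 ≅ Z.

As a check, the Euler characteristic is 4 − 4 = 0, which agrees with 1 − 1 = 0.

Hence the Betti numbers are b_0 = 1, b_1 = 1.

b_0 = 1, b_1 = 1.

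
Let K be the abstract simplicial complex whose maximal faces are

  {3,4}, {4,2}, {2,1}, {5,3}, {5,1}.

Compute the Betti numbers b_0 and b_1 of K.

b_0 = 1, b_1 = 1.

K has 5 vertices, 5 edges.
rank ∂_0 = 0, rank ∂_1 = 4 ⇒ b_0 = 5 − 0 − 4 = 1; all invariant factors of ∂_1 are 1 so no torsion. So H_0 = Z.
rank ∂_1 = 4, rank ∂_2 = 0 ⇒ b_1 = 5 − 4 − 0 = 1. So H_1 = Z.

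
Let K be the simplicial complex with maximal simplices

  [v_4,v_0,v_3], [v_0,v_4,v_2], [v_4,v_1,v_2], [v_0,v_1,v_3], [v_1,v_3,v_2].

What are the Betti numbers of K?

b_0 = 1, b_1 = 1, b_2 = 0.

Order the vertices as v_0 < v_1 < v_2 < v_3 < v_4. Listing each simplex with vertices in this order, K has dimension 2 with simplices:

  0-simplices (5): [v_0], [v_1], [v_2], [v_3], [v_4]
  1-simplices (10): [v_0,v_1], [v_0,v_2], [v_0,v_3], [v_0,v_4], [v_1,v_2], [v_1,v_3], [v_1,v_4], [v_2,v_3], [v_2,v_4], [v_3,v_4]
  2-simplices (5): [v_0,v_1,v_3], [v_0,v_2,v_4], [v_0,v_3,v_4], [v_1,v_2,v_3], [v_1,v_2,v_4]

Hence C_0 ≅ Z^5, C_1 ≅ Z^10, C_2 ≅ Z^5.

Boundary ∂_1: C_1 → C_0 is given by ∂[p,q] = [q] − [p].
As a 5×10 matrix over Z this has rank 4, with invariant factors (1,1,1,1).

Boundary ∂_2: C_2 → C_1 sends each 2-simplex [p,q,r] to [q,r] − [p,r] + [p,q]. For instance
  ∂[v_1,v_2,v_4] = [v_2,v_4] − [v_1,v_4] + [v_1,v_2],
  ∂[v_0,v_2,v_4] = [v_2,v_4] − [v_0,v_4] + [v_0,v_2].
As a 10×5 matrix over Z this has rank 5, with invariant factors (1,1,1,1,1).

Now H_k = ker ∂_k / im ∂_{k+1}, so:

  H_0: rank C_0 − rank ∂_1 = 5 − 4 = 1, and the invariant factors of ∂_1 are all 1, so H_0 ≅ Z.
  H_1: rank ker ∂_1 − rank ∂_2 = (10 − 4) − 5 = 1, and the invariant factors of ∂_2 are all 1, so H_1 ≅ Z.
  H_2: rank ker ∂_2 − rank ∂_3 = (5 − 5) − 0 = 0, and there is no ∂_3, so H_2 ≅ 0.

As a check, the Euler characteristic is 5 − 10 + 5 = 0, which agrees with 1 − 1 + 0 = 0.

Hence the Betti numbers are b_0 = 1, b_1 = 1, b_2 = 0.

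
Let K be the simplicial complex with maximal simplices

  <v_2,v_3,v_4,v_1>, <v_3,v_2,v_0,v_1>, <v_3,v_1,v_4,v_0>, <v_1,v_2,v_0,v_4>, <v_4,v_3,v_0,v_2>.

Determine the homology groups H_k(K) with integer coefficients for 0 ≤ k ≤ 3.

Fix the vertex order v_0 < v_1 < v_2 < v_3 < v_4 and write every simplex with vertices in increasing order. Then dim K = 3 and the simplices of K are:

  0-simplices (5): [v_0], [v_1], [v_2], [v_3], [v_4]
  1-simplices (10): [v_0,v_1], [v_0,v_2], [v_0,v_3], [v_0,v_4], [v_1,v_2], [v_1,v_3], [v_1,v_4], [v_2,v_3], [v_2,v_4], [v_3,v_4]
  2-simplices (10): [v_0,v_1,v_2], [v_0,v_1,v_3], [v_0,v_1,v_4], [v_0,v_2,v_3], [v_0,v_2,v_4], [v_0,v_3,v_4], [v_1,v_2,v_3], [v_1,v_2,v_4], [v_1,v_3,v_4], [v_2,v_3,v_4]
  3-simplices (5): [v_0,v_1,v_2,v_3], [v_0,v_1,v_2,v_4], [v_0,v_1,v_3,v_4], [v_0,v_2,v_3,v_4], [v_1,v_2,v_3,v_4]

so the chain groups are C_0 ≅ Z^5, C_1 ≅ Z^10, C_2 ≅ Z^10, C_3 ≅ Z^5.

The boundary map ∂_1: C_1 → C_0 sends each edge [p,q] (with p < q) to q − p. For instance
  ∂[v_1,v_4] = [v_4] − [v_1].
This gives a 5×10 integer matrix of rank 4; reducing to Smith normal form yields diagonal entries (1,1,1,1).

The boundary map ∂_2: C_2 → C_1 maps a triangle to the signed sum of its edges. For instance
  ∂[v_0,v_2,v_4] = [v_2,v_4] − [v_0,v_4] + [v_0,v_2],
  ∂[v_0,v_1,v_4] = [v_1,v_4] − [v_0,v_4] + [v_0,v_1].
As a 10×10 matrix over Z this has rank 6, with invariant factors (1,1,1,1,1,1).

The boundary map ∂_3: C_3 → C_2 sends each 3-simplex σ to the alternating sum Σ_i (−1)^i (σ with its i-th vertex removed). For instance
  ∂[v_1,v_2,v_3,v_4] = [v_2,v_3,v_4] − [v_1,v_3,v_4] + [v_1,v_2,v_4] − [v_1,v_2,v_3],
  ∂[v_0,v_2,v_3,v_4] = [v_2,v_3,v_4] − [v_0,v_3,v_4] + [v_0,v_2,v_4] − [v_0,v_2,v_3].
The 10×5 boundary matrix has rank 4 and Smith normal form diag(1,1,1,1).

Computing H_k = (kernel of ∂_k) / (image of ∂_{k+1}):

  H_0: rank C_0 − rank ∂_1 = 5 − 4 = 1, and the invariant factors of ∂_1 are all 1, so H_0 = Z.
  H_1: rank ker ∂_1 − rank ∂_2 = (10 − 4) − 6 = 0, and the invariant factors of ∂_2 are all 1, so H_1 = 0.
  H_2: rank ker ∂_2 − rank ∂_3 = (10 − 6) − 4 = 0, and the invariant factors of ∂_3 are all 1, so H_2 = 0.
  H_3: rank ker ∂_3 − rank ∂_4 = (5 − 4) − 0 = 1, and there is no ∂_4, so H_3 = Z.

H_0 = Z,  H_1 = 0,  H_2 = 0,  H_3 = Z.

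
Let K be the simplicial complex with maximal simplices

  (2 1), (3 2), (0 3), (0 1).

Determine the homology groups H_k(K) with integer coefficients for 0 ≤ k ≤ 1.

Take the total order 0 < 1 < 2 < 3 on the vertex set. Then K (dimension 1) consists of the simplices:

  0-simplices (4): [0], [1], [2], [3]
  1-simplices (4): [0,1], [0,3], [1,2], [2,3]

so the chain groups are C_0 ≅ Z^4, C_1 ≅ Z^4.

∂_1: C_1 → C_0 maps an edge to its endpoints' difference, ∂[p,q] = q − p.
The resulting 4×4 matrix has rank 3, and its Smith normal form has invariant factors (1,1,1).

Computing H_k = (kernel of ∂_k) / (image of ∂_{k+1}):

  H_0: rank C_0 − rank ∂_1 = 4 − 3 = 1, and the invariant factors of ∂_1 are all 1, so H_0 = Z.
  H_1: rank ker ∂_1 − rank ∂_2 = (4 − 3) − 0 = 1, and there is no ∂_2, so H_1 = Z.

H_0 = Z,  H_1 = Z.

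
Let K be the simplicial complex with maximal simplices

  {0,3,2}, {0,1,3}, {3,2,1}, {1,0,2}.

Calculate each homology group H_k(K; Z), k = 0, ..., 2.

H_0 = Z,  H_1 = 0,  H_2 = Z.

Fix the vertex order 0 < 1 < 2 < 3 and write every simplex with vertices in increasing order. Then dim K = 2 and the simplices of K are:

  0-simplices (4): [0], [1], [2], [3]
  1-simplices (6): [0,1], [0,2], [0,3], [1,2], [1,3], [2,3]
  2-simplices (4): [0,1,2], [0,1,3], [0,2,3], [1,2,3]

so the chain groups are C_0 ≅ Z^4, C_1 ≅ Z^6, C_2 ≅ Z^4.

Boundary ∂_1: C_1 → C_0 maps an edge to its endpoints' difference, ∂[p,q] = q − p. For instance
  ∂[1,3] = [3] − [1].
The 4×6 boundary matrix has rank 3 and Smith normal form diag(1,1,1).

Boundary ∂_2: C_2 → C_1 acts by ∂[p,q,r] = [q,r] − [p,r] + [p,q]. For instance
  ∂[0,1,2] = [1,2] − [0,2] + [0,1],
  ∂[0,1,3] = [1,3] − [0,3] + [0,1].
This gives a 6×4 integer matrix of rank 3; reducing to Smith normal form yields diagonal entries (1,1,1).

Now H_k = ker ∂_k / im ∂_{k+1}, so:

  H_0: rank C_0 − rank ∂_1 = 4 − 3 = 1, and the invariant factors of ∂_1 are all 1, so H_0 ≅ Z.
  H_1: rank ker ∂_1 − rank ∂_2 = (6 − 3) − 3 = 0, and the invariant factors of ∂_2 are all 1, so H_1 ≅ 0.
  H_2: rank ker ∂_2 − rank ∂_3 = (4 − 3) − 0 = 1, and there is no ∂_3, so H_2 ≅ Z.

As a check, the Euler characteristic is 4 − 6 + 4 = 2, which agrees with 1 − 0 + 1 = 2.
(K is a triangulation of the 2-sphere S^2.)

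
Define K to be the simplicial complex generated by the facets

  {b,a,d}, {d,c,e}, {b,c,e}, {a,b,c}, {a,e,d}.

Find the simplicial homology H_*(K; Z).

Take the total order a < b < c < d < e on the vertex set. Then K (dimension 2) consists of the simplices:

  0-simplices (5): a, b, c, d, e
  1-simplices (10): ab, ac, ad, ae, bc, bd, be, cd, ce, de
  2-simplices (5): abc, abd, ade, bce, cde

Hence C_0 ≅ Z^5, C_1 ≅ Z^10, C_2 ≅ Z^5.

The boundary map ∂_1: C_1 → C_0 sends each edge [p,q] (with p < q) to q − p.
The resulting 5×10 matrix has rank 4, and its Smith normal form has invariant factors (1,1,1,1).

Boundary ∂_2: C_2 → C_1 sends each 2-simplex [p,q,r] to [q,r] − [p,r] + [p,q]. For instance
  ∂abc = bc − ac + ab,
  ∂cde = de − ce + cd.
As a 10×5 matrix over Z this has rank 5, with invariant factors (1,1,1,1,1).

From H_k ≅ ker(∂_k) / im(∂_{k+1}) we obtain:

  H_0: rank C_0 − rank ∂_1 = 5 − 4 = 1, and the invariant factors of ∂_1 are all 1, so H_0 ≅ Z.
  H_1: rank ker ∂_1 − rank ∂_2 = (10 − 4) − 5 = 1, and the invariant factors of ∂_2 are all 1, so H_1 ≅ Z.
  H_2: rank ker ∂_2 − rank ∂_3 = (5 − 5) − 0 = 0, and there is no ∂_3, so H_2 ≅ 0.

As a check, the Euler characteristic is 5 − 10 + 5 = 0, which agrees with 1 − 1 + 0 = 0.

H_0 ≅ Z,  H_1 ≅ Z,  H_2 = 0.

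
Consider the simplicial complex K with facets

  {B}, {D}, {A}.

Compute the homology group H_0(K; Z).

H_0 = Z^3.

K has 3 vertices.
rank ∂_0 = 0, rank ∂_1 = 0 ⇒ b_0 = 3 − 0 − 0 = 3. So H_0 = Z^3.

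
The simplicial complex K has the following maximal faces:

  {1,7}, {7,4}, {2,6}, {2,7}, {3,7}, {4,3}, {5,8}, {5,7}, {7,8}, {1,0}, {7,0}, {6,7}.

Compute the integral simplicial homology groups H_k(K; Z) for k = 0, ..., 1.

H_0 ≅ Z,  H_1 ≅ Z^4.

K has 9 vertices, 12 edges.
rank ∂_0 = 0, rank ∂_1 = 8 ⇒ b_0 = 9 − 0 − 8 = 1; all invariant factors of ∂_1 are 1 so no torsion. So H_0 ≅ Z.
rank ∂_1 = 8, rank ∂_2 = 0 ⇒ b_1 = 12 − 8 − 0 = 4. So H_1 ≅ Z^4.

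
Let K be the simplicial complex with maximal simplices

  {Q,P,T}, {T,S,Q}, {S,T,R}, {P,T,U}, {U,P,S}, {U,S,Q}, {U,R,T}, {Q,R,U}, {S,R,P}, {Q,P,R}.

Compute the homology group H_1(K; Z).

H_1 = Z/2Z.

Order the vertices as P < Q < R < S < T < U. Listing each simplex with vertices in this order, K has dimension 2 with simplices:

  0-simplices (6): P, Q, R, S, T, U
  1-simplices (15): PQ, PR, PS, PT, PU, QR, QS, QT, QU, RS, RT, RU, ST, SU, TU
  2-simplices (10): PQR, PQT, PRS, PSU, PTU, QRU, QST, QSU, RST, RTU

so the chain groups are C_0 ≅ Z^6, C_1 ≅ Z^15, C_2 ≅ Z^10.

The boundary map ∂_1: C_1 → C_0 is given by ∂[p,q] = [q] − [p]. For instance
  ∂PR = R − P.
As a 6×15 matrix over Z this has rank 5, with invariant factors (1,1,1,1,1).

The boundary map ∂_2: C_2 → C_1 acts by ∂[p,q,r] = [q,r] − [p,r] + [p,q]. For instance
  ∂QST = ST − QT + QS,
  ∂PQT = QT − PT + PQ.
This gives a 15×10 integer matrix of rank 10; reducing to Smith normal form yields diagonal entries (1,1,1,1,1,1,1,1,1,2).

Computing H_k = (kernel of ∂_k) / (image of ∂_{k+1}):

  H_1: rank ker ∂_1 − rank ∂_2 = (15 − 5) − 10 = 0, and ∂_2 has invariant factor 2 > 1, so H_1 ≅ Z/2Z.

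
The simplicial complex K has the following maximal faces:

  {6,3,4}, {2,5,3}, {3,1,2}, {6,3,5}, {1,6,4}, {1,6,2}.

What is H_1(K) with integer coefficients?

H_1 = Z.

Take the total order 1 < 2 < 3 < 4 < 5 < 6 on the vertex set. Then K (dimension 2) consists of the simplices:

  0-simplices (6): [1], [2], [3], [4], [5], [6]
  1-simplices (12): [1,2], [1,3], [1,4], [1,6], [2,3], [2,5], [2,6], [3,4], [3,5], [3,6], [4,6], [5,6]
  2-simplices (6): [1,2,3], [1,2,6], [1,4,6], [2,3,5], [3,4,6], [3,5,6]

giving chain groups C_0 ≅ Z^6, C_1 ≅ Z^12, C_2 ≅ Z^6.

The boundary map ∂_1: C_1 → C_0 sends each edge [p,q] (with p < q) to q − p.
The 6×12 boundary matrix has rank 5 and Smith normal form diag(1,1,1,1,1).

∂_2: C_2 → C_1 acts by ∂[p,q,r] = [q,r] − [p,r] + [p,q]. For instance
  ∂[2,3,5] = [3,5] − [2,5] + [2,3],
  ∂[1,4,6] = [4,6] − [1,6] + [1,4].
As a 12×6 matrix over Z this has rank 6, with invariant factors (1,1,1,1,1,1).

From H_k ≅ ker(∂_k) / im(∂_{k+1}) we obtain:

  H_1: rank ker ∂_1 − rank ∂_2 = (12 − 5) − 6 = 1, and the invariant factors of ∂_2 are all 1, so H_1 = Z.

(K is a triangulation of the cylinder S^1 x I.)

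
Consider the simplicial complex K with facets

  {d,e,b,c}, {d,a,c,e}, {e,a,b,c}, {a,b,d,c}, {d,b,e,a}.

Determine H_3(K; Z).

K has 5 vertices, 10 edges, 10 triangles, 5 3-simplices.
rank ∂_3 = 4, rank ∂_4 = 0 ⇒ b_3 = 5 − 4 − 0 = 1. So H_3 = Z.

H_3 ≅ Z.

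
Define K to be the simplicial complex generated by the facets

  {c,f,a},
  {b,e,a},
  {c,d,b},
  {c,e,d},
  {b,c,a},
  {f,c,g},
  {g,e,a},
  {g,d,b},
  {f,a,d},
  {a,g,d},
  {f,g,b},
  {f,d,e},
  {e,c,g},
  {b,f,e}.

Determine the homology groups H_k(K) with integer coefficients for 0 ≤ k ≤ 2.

H_0 ≅ Z,  H_1 ≅ Z^2,  H_2 ≅ Z.

We work with the vertex ordering a < b < c < d < e < f < g. The simplices of K, each written with vertices in increasing order, are:

  0-simplices (7): a, b, c, d, e, f, g
  1-simplices (21): ab, ac, ad, ae, af, ag, bc, bd, be, bf, bg, cd, ce, cf, cg, de, df, dg, ef, eg, fg
  2-simplices (14): abc, abe, acf, adf, adg, aeg, bcd, bdg, bef, bfg, cde, ceg, cfg, def

giving chain groups C_0 ≅ Z^7, C_1 ≅ Z^21, C_2 ≅ Z^14.

The boundary map ∂_1: C_1 → C_0 is given by ∂[p,q] = [q] − [p]. For instance
  ∂bf = f − b.
The resulting 7×21 matrix has rank 6, and its Smith normal form has invariant factors (1,1,1,1,1,1).

Boundary ∂_2: C_2 → C_1 sends each 2-simplex [p,q,r] to [q,r] − [p,r] + [p,q]. For instance
  ∂bdg = dg − bg + bd,
  ∂cde = de − ce + cd.
As a 21×14 matrix over Z this has rank 13, with invariant factors (1,1,1,1,1,1,1,1,1,1,1,1,1).

Computing H_k = (kernel of ∂_k) / (image of ∂_{k+1}):

  H_0: rank C_0 − rank ∂_1 = 7 − 6 = 1, and the invariant factors of ∂_1 are all 1, so H_0 = Z.
  H_1: rank ker ∂_1 − rank ∂_2 = (21 − 6) − 13 = 2, and the invariant factors of ∂_2 are all 1, so H_1 = Z^2.
  H_2: rank ker ∂_2 − rank ∂_3 = (14 − 13) − 0 = 1, and there is no ∂_3, so H_2 = Z.

(K is a triangulation of the torus T^2.)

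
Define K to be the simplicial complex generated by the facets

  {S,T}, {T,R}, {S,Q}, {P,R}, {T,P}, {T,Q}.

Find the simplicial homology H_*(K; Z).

H_0 = Z,  H_1 = Z^2.

We work with the vertex ordering P < Q < R < S < T. The simplices of K, each written with vertices in increasing order, are:

  0-simplices (5): P, Q, R, S, T
  1-simplices (6): PR, PT, QS, QT, RT, ST

giving chain groups C_0 ≅ Z^5, C_1 ≅ Z^6.

The boundary map ∂_1: C_1 → C_0 sends each edge [p,q] (with p < q) to q − p.
As a 5×6 matrix over Z this has rank 4, with invariant factors (1,1,1,1).

From H_k ≅ ker(∂_k) / im(∂_{k+1}) we obtain:

  H_0: rank C_0 − rank ∂_1 = 5 − 4 = 1, and the invariant factors of ∂_1 are all 1, so H_0 = Z.
  H_1: rank ker ∂_1 − rank ∂_2 = (6 − 4) − 0 = 2, and there is no ∂_2, so H_1 = Z^2.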